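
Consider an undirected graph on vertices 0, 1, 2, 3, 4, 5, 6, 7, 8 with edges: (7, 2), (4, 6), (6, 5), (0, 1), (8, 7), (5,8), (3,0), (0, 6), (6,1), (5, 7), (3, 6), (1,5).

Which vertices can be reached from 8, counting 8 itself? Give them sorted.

Start at 8.
Its neighbours: 5, 7.
Then their neighbours: 1, 2, 6.
Then next layer: 0, 3, 4.
Every vertex is now reached.

0, 1, 2, 3, 4, 5, 6, 7, 8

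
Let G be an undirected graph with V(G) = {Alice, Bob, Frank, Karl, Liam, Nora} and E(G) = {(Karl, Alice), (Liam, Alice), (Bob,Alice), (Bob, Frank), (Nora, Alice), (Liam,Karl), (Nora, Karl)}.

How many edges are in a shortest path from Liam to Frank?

Distance 0: Liam.
Distance 1: Alice, Karl.
Distance 2: Bob, Nora.
Distance 3: Frank — contains Frank.

3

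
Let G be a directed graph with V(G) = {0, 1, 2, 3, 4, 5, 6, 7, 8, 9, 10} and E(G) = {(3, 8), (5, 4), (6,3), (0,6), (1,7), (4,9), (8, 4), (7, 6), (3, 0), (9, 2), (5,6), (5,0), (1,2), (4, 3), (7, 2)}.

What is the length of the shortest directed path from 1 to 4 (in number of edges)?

5

Distance 0: 1.
Distance 1: 2, 7.
Distance 2: 6.
Distance 3: 3.
Distance 4: 0, 8.
Distance 5: 4 — contains 4.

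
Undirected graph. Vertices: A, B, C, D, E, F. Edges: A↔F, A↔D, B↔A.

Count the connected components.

From A: component {A, B, D, F}.
From C: component {C}.
From E: component {E}.
That's 3 components.

3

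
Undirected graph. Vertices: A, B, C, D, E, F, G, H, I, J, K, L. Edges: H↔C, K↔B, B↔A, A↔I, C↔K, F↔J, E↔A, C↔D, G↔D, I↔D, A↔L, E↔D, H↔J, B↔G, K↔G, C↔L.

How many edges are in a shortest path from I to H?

Distance 0: I.
Distance 1: A, D.
Distance 2: B, C, E, G, L.
Distance 3: H, K — contains H.

3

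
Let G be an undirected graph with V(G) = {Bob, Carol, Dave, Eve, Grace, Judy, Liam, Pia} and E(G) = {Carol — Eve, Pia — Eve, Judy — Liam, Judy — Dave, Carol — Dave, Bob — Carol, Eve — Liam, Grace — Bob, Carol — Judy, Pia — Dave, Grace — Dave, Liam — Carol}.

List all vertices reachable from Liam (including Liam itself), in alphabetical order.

Bob, Carol, Dave, Eve, Grace, Judy, Liam, Pia

Start at Liam.
Its neighbours: Carol, Eve, Judy.
Then their neighbours: Bob, Dave, Pia.
Then next layer: Grace.
Every vertex is now reached.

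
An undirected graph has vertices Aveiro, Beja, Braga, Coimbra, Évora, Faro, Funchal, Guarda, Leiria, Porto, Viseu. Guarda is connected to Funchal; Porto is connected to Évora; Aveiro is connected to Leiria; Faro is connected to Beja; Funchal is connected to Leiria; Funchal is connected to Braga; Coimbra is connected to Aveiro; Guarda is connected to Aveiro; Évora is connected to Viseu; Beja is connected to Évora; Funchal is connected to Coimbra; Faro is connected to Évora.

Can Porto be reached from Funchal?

No

Explore from Funchal.
Distance 1: reach Braga, Coimbra, Guarda, Leiria.
Distance 2: reach Aveiro.
The search is exhausted without reaching Porto; it lies in a different component.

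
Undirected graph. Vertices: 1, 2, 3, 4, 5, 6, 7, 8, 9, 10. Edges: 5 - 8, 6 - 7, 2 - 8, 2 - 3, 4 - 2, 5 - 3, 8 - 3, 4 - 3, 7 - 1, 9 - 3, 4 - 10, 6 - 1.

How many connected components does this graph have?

2

From 1: component {1, 6, 7}.
From 2: component {2, 3, 4, 5, 8, 9, 10}.
That's 2 components.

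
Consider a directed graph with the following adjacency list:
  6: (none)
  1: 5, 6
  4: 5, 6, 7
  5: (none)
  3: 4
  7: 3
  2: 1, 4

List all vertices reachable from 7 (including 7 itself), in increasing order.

3, 4, 5, 6, 7

Start at 7.
Its neighbours: 3.
Then their neighbours: 4.
Then next layer: 5, 6.
Nothing further is reachable.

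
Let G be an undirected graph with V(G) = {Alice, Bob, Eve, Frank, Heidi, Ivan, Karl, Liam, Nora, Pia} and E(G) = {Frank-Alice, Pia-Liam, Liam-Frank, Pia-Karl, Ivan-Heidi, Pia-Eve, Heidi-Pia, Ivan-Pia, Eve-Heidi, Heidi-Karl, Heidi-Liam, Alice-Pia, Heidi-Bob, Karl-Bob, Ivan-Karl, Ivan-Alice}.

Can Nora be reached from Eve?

No

Explore from Eve.
Distance 1: reach Heidi, Pia.
Distance 2: reach Alice, Bob, Ivan, Karl, Liam.
Distance 3: reach Frank.
The search is exhausted without reaching Nora; it lies in a different component.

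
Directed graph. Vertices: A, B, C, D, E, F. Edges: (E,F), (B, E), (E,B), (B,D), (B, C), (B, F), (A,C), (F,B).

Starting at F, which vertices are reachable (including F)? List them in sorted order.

B, C, D, E, F

Start at F.
Its neighbours: B.
Then their neighbours: C, D, E.
Nothing further is reachable.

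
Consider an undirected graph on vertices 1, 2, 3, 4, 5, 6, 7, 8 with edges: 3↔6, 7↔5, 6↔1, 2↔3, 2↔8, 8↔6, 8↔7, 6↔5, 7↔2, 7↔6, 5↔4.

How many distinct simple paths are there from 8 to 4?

8–2–3–6–5–4
8–2–3–6–7–5–4
8–2–7–5–4
8–2–7–6–5–4
8–6–3–2–7–5–4
8–6–5–4
8–6–7–5–4
8–7–2–3–6–5–4
8–7–5–4
8–7–6–5–4

10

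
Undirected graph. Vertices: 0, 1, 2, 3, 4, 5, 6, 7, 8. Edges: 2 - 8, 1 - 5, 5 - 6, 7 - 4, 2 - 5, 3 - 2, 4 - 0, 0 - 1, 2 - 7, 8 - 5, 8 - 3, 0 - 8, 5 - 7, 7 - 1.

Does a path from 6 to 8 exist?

Yes

Explore from 6.
Distance 1: reach 5.
Distance 2: reach 1, 2, 7, 8.
Found 8.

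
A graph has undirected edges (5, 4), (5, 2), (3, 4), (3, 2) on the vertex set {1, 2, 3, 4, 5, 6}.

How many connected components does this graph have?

From 1: component {1}.
From 2: component {2, 3, 4, 5}.
From 6: component {6}.
That's 3 components.

3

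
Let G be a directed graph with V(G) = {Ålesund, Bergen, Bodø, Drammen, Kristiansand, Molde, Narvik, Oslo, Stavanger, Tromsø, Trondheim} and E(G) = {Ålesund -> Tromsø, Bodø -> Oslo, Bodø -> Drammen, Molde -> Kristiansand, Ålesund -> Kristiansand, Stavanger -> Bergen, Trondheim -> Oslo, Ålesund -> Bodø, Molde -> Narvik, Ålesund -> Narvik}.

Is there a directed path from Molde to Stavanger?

Explore from Molde.
Distance 1: reach Kristiansand, Narvik.
The search from Molde is exhausted; no directed path reaches Stavanger.

No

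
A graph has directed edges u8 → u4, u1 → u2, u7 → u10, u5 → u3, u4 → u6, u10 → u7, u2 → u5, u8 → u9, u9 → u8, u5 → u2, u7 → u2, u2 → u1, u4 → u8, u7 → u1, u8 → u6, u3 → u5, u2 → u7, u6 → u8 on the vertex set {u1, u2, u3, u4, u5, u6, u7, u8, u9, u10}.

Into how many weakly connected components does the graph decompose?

2

From u1: component {u1, u2, u3, u5, u7, u10}.
From u4: component {u4, u6, u8, u9}.
That's 2 components.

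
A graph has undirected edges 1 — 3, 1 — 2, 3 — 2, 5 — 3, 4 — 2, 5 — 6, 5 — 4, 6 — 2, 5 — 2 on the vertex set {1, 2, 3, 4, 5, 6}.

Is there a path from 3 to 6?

Explore from 3.
Distance 1: reach 1, 2, 5.
Distance 2: reach 4, 6.
Found 6.

Yes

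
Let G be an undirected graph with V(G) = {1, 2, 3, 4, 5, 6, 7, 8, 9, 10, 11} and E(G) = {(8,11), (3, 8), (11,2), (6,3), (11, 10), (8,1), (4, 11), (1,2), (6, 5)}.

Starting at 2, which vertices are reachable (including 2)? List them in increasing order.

1, 2, 3, 4, 5, 6, 8, 10, 11

Start at 2.
Its neighbours: 1, 11.
Then their neighbours: 4, 8, 10.
Then next layer: 3.
Then next layer: 6.
Then next layer: 5.
Nothing further is reachable.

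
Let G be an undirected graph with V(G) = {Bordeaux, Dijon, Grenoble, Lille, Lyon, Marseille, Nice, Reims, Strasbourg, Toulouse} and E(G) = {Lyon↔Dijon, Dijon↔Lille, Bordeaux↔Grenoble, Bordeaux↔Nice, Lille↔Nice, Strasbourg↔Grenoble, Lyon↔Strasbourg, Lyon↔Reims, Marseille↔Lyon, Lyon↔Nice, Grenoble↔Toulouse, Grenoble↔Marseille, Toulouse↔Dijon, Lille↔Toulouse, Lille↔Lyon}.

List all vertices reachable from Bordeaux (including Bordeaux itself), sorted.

Bordeaux, Dijon, Grenoble, Lille, Lyon, Marseille, Nice, Reims, Strasbourg, Toulouse

Start at Bordeaux.
Its neighbours: Grenoble, Nice.
Then their neighbours: Lille, Lyon, Marseille, Strasbourg, Toulouse.
Then next layer: Dijon, Reims.
Every vertex is now reached.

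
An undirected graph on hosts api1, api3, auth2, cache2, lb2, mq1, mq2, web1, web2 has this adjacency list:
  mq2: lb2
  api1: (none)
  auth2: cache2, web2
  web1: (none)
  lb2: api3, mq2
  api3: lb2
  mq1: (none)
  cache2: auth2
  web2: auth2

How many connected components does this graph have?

5

From api1: component {api1}.
From api3: component {api3, lb2, mq2}.
From auth2: component {auth2, cache2, web2}.
From mq1: component {mq1}.
From web1: component {web1}.
That's 5 components.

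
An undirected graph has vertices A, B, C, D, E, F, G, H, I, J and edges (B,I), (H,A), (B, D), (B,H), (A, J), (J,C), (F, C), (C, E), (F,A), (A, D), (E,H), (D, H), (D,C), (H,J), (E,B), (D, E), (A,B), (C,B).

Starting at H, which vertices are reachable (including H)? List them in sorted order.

Start at H.
Its neighbours: A, B, D, E, J.
Then their neighbours: C, F, I.
Nothing further is reachable.

A, B, C, D, E, F, H, I, J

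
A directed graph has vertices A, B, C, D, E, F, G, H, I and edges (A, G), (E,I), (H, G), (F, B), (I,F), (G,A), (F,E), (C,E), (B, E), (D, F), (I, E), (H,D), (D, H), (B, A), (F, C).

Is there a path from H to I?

Explore from H.
Distance 1: reach D, G.
Distance 2: reach A, F.
Distance 3: reach B, C, E.
Distance 4: reach I.
Found I.

Yes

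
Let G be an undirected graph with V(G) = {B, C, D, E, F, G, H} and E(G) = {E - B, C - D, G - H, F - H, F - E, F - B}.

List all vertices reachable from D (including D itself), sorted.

C, D

Start at D.
Its neighbours: C.
Nothing further is reachable.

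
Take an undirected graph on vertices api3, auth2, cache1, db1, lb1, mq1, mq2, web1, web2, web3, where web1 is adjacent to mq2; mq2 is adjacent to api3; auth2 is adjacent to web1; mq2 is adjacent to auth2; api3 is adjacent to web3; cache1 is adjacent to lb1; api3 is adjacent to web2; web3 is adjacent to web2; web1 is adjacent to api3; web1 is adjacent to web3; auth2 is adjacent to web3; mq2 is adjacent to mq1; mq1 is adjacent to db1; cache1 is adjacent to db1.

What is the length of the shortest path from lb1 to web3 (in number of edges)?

Distance 0: lb1.
Distance 1: cache1.
Distance 2: db1.
Distance 3: mq1.
Distance 4: mq2.
Distance 5: api3, auth2, web1.
Distance 6: web2, web3 — contains web3.

6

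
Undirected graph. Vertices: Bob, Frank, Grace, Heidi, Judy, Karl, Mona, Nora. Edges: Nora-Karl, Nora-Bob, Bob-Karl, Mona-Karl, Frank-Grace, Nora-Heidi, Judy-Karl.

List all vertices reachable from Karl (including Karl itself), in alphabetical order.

Start at Karl.
Its neighbours: Bob, Judy, Mona, Nora.
Then their neighbours: Heidi.
Nothing further is reachable.

Bob, Heidi, Judy, Karl, Mona, Nora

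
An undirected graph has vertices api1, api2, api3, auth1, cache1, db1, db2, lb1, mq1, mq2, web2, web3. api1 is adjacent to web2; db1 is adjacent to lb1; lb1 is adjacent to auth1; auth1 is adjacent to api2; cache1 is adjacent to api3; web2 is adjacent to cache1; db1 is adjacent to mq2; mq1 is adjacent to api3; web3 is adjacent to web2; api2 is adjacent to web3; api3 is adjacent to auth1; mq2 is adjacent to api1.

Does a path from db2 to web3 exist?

db2 has no edges, so nothing is reachable from it.

No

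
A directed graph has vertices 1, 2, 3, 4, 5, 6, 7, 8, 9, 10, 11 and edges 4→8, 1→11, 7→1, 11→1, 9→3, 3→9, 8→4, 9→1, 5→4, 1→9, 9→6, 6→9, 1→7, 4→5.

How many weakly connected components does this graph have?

4

From 1: component {1, 3, 6, 7, 9, 11}.
From 2: component {2}.
From 4: component {4, 5, 8}.
From 10: component {10}.
That's 4 components.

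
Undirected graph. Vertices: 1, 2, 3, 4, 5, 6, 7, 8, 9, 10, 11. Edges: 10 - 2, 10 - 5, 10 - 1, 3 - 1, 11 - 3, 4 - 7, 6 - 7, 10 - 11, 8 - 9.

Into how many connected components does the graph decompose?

From 1: component {1, 2, 3, 5, 10, 11}.
From 4: component {4, 6, 7}.
From 8: component {8, 9}.
That's 3 components.

3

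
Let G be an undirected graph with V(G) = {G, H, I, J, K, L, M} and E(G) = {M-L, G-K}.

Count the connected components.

From G: component {G, K}.
From H: component {H}.
From I: component {I}.
From J: component {J}.
From L: component {L, M}.
That's 5 components.

5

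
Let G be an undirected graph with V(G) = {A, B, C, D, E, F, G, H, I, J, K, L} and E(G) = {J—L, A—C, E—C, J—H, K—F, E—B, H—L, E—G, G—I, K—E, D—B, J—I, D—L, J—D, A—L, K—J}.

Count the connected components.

From A: component {A, B, C, D, E, F, G, H, I, J, K, L}.
That's 1 component.

1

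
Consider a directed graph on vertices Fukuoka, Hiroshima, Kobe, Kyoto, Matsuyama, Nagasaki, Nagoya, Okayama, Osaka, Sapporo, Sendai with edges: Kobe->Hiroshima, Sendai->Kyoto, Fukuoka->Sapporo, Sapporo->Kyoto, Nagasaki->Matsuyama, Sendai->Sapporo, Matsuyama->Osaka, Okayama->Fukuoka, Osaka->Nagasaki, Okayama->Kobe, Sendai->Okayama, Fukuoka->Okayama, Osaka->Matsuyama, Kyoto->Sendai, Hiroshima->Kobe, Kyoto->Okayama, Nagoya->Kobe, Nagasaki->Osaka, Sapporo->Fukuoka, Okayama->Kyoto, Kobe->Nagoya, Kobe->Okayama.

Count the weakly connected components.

2

From Fukuoka: component {Fukuoka, Hiroshima, Kobe, Kyoto, Nagoya, Okayama, Sapporo, Sendai}.
From Matsuyama: component {Matsuyama, Nagasaki, Osaka}.
That's 2 components.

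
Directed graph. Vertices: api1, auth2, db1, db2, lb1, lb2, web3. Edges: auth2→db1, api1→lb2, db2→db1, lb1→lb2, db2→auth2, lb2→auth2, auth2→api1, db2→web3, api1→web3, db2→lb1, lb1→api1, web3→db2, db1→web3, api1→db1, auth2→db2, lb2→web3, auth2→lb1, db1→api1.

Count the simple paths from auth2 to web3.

18

auth2→api1→db1→web3
auth2→api1→lb2→web3
auth2→api1→web3
auth2→db1→api1→lb2→web3
auth2→db1→api1→web3
auth2→db1→web3
auth2→db2→db1→api1→lb2→web3
auth2→db2→db1→api1→web3
... and 10 more.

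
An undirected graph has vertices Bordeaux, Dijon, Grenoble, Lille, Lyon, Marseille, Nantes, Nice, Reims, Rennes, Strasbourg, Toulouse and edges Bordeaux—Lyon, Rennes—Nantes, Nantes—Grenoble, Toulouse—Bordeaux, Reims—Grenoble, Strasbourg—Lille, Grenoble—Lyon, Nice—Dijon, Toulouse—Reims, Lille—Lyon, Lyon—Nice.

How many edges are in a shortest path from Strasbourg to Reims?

4

Distance 0: Strasbourg.
Distance 1: Lille.
Distance 2: Lyon.
Distance 3: Bordeaux, Grenoble, Nice.
Distance 4: Dijon, Nantes, Reims, Toulouse — contains Reims.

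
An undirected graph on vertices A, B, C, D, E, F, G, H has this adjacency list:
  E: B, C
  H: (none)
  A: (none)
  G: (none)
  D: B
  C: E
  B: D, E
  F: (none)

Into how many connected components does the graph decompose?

From A: component {A}.
From B: component {B, C, D, E}.
From F: component {F}.
From G: component {G}.
From H: component {H}.
That's 5 components.

5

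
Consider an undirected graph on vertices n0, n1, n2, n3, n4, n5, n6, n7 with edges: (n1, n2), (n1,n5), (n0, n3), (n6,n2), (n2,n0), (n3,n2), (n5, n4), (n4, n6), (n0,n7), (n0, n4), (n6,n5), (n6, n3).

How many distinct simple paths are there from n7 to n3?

n7–n0–n2–n1–n5–n4–n6–n3
n7–n0–n2–n1–n5–n6–n3
n7–n0–n2–n3
n7–n0–n2–n6–n3
n7–n0–n3
n7–n0–n4–n5–n1–n2–n3
n7–n0–n4–n5–n1–n2–n6–n3
n7–n0–n4–n5–n6–n2–n3
n7–n0–n4–n5–n6–n3
n7–n0–n4–n6–n2–n3
n7–n0–n4–n6–n3
n7–n0–n4–n6–n5–n1–n2–n3

12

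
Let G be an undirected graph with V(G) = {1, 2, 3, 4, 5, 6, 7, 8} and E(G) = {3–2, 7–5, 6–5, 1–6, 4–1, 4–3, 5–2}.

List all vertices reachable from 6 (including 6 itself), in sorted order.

Start at 6.
Its neighbours: 1, 5.
Then their neighbours: 2, 4, 7.
Then next layer: 3.
Nothing further is reachable.

1, 2, 3, 4, 5, 6, 7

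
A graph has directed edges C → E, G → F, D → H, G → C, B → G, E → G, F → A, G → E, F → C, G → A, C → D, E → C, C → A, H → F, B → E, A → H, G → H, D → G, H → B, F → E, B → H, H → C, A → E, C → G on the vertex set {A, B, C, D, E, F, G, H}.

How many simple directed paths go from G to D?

G→A→E→C→D
G→A→H→B→E→C→D
G→A→H→C→D
G→A→H→F→C→D
G→A→H→F→E→C→D
G→C→D
G→E→C→D
G→F→A→E→C→D
... and 9 more.

17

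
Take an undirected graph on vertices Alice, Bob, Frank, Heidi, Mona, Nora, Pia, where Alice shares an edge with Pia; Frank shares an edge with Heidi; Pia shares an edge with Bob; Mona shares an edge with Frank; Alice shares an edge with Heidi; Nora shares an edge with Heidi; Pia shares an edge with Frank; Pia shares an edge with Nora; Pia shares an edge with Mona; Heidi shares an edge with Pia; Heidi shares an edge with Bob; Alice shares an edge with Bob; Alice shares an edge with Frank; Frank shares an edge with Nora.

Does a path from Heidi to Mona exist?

Yes

Explore from Heidi.
Distance 1: reach Alice, Bob, Frank, Nora, Pia.
Distance 2: reach Mona.
Found Mona.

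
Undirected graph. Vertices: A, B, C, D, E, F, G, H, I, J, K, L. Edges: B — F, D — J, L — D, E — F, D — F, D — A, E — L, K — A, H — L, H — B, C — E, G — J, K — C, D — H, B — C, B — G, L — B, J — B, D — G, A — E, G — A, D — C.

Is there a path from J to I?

No

Explore from J.
Distance 1: reach B, D, G.
Distance 2: reach A, C, F, H, L.
Distance 3: reach E, K.
The search is exhausted without reaching I; it lies in a different component.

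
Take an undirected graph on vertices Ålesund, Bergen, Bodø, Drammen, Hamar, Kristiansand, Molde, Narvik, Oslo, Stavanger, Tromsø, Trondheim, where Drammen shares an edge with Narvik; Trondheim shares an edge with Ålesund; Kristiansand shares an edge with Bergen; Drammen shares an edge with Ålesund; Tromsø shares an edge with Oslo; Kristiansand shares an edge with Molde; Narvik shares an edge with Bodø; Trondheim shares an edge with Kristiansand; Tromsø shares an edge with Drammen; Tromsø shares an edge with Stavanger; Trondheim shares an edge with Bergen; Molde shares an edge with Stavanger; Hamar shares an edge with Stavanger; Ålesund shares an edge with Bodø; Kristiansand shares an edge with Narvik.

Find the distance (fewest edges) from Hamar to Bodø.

Distance 0: Hamar.
Distance 1: Stavanger.
Distance 2: Molde, Tromsø.
Distance 3: Drammen, Kristiansand, Oslo.
Distance 4: Ålesund, Bergen, Narvik, Trondheim.
Distance 5: Bodø — contains Bodø.

5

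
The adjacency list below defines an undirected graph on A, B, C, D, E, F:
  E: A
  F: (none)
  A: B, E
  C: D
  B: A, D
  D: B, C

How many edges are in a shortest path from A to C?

3

Distance 0: A.
Distance 1: B, E.
Distance 2: D.
Distance 3: C — contains C.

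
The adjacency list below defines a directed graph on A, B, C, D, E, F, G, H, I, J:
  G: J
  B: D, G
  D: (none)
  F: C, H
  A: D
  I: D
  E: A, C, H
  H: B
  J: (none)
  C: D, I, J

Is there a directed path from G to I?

No

Explore from G.
Distance 1: reach J.
The search from G is exhausted; no directed path reaches I.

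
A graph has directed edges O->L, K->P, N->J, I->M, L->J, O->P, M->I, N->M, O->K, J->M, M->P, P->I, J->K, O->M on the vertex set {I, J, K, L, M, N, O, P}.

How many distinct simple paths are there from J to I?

3

J→K→P→I
J→M→I
J→M→P→I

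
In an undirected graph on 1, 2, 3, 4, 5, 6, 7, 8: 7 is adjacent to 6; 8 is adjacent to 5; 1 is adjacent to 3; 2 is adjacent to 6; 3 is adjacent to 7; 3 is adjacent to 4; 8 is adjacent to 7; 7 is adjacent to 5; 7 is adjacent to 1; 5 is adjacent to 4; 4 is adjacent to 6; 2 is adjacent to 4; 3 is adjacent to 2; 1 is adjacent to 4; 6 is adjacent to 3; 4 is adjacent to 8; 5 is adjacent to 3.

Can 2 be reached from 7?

Yes

Explore from 7.
Distance 1: reach 1, 3, 5, 6, 8.
Distance 2: reach 2, 4.
Found 2.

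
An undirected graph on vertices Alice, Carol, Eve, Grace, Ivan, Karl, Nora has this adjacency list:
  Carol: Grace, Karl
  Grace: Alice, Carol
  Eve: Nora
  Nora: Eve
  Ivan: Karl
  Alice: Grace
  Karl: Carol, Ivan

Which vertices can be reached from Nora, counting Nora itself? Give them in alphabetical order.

Start at Nora.
Its neighbours: Eve.
Nothing further is reachable.

Eve, Nora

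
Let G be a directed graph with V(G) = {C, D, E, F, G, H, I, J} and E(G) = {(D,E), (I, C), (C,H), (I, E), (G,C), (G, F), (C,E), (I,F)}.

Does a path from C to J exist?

No

Explore from C.
Distance 1: reach E, H.
The search from C is exhausted; no directed path reaches J.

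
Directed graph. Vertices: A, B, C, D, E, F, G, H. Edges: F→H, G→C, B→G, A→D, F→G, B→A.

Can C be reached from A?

No

Explore from A.
Distance 1: reach D.
The search from A is exhausted; no directed path reaches C.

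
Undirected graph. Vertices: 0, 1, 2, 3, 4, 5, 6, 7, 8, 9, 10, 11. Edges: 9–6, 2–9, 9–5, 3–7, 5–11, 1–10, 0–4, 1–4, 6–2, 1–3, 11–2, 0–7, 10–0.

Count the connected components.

3

From 0: component {0, 1, 3, 4, 7, 10}.
From 2: component {2, 5, 6, 9, 11}.
From 8: component {8}.
That's 3 components.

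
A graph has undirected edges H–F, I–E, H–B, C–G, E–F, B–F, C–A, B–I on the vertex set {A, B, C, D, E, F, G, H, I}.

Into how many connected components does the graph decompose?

From A: component {A, C, G}.
From B: component {B, E, F, H, I}.
From D: component {D}.
That's 3 components.

3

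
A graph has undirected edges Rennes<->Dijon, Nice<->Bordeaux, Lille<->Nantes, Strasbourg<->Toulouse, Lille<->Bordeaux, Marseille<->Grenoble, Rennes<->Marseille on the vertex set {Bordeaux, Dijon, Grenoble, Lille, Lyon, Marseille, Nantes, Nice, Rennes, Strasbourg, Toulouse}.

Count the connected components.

4

From Bordeaux: component {Bordeaux, Lille, Nantes, Nice}.
From Dijon: component {Dijon, Grenoble, Marseille, Rennes}.
From Lyon: component {Lyon}.
From Strasbourg: component {Strasbourg, Toulouse}.
That's 4 components.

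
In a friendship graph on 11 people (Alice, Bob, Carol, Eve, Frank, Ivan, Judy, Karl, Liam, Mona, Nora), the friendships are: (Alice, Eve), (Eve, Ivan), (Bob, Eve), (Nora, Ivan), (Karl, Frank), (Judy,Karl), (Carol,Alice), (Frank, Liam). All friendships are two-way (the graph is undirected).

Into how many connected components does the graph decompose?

3

From Alice: component {Alice, Bob, Carol, Eve, Ivan, Nora}.
From Frank: component {Frank, Judy, Karl, Liam}.
From Mona: component {Mona}.
That's 3 components.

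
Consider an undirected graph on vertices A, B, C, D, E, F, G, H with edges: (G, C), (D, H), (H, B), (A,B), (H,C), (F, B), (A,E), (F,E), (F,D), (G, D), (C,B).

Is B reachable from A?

Explore from A.
Distance 1: reach B, E.
Found B.

Yes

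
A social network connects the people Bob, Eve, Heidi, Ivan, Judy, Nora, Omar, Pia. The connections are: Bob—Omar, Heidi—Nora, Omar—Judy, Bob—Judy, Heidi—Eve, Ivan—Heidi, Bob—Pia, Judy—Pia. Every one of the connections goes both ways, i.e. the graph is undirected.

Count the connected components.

2

From Bob: component {Bob, Judy, Omar, Pia}.
From Eve: component {Eve, Heidi, Ivan, Nora}.
That's 2 components.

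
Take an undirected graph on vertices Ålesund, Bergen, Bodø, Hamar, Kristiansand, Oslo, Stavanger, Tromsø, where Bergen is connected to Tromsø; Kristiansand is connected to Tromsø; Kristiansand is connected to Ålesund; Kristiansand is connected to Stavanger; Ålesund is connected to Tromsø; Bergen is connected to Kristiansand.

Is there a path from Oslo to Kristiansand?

No

Oslo has no edges, so nothing is reachable from it.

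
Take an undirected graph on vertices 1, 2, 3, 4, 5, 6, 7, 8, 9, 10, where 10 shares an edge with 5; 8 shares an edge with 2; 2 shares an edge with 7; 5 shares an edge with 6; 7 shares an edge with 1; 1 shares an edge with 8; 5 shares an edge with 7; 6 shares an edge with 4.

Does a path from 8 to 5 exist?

Explore from 8.
Distance 1: reach 1, 2.
Distance 2: reach 7.
Distance 3: reach 5.
Found 5.

Yes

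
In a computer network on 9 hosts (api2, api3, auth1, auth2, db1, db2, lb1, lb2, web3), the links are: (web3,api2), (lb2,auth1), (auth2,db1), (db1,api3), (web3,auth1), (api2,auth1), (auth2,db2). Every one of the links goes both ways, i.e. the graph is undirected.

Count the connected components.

From api2: component {api2, auth1, lb2, web3}.
From api3: component {api3, auth2, db1, db2}.
From lb1: component {lb1}.
That's 3 components.

3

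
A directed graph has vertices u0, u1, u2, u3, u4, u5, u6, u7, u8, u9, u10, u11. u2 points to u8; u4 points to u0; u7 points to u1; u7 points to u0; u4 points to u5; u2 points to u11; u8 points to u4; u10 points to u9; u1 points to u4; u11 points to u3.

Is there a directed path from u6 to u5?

u6 has no outgoing edges, so nothing is reachable from it.

No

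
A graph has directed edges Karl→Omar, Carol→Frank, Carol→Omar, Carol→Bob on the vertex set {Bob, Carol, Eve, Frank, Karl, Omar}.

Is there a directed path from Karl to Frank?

No

Explore from Karl.
Distance 1: reach Omar.
The search from Karl is exhausted; no directed path reaches Frank.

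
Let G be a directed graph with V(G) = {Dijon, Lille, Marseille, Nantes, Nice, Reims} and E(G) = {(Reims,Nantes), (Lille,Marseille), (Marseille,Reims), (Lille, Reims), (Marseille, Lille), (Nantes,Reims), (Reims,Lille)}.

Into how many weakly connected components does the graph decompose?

3

From Dijon: component {Dijon}.
From Lille: component {Lille, Marseille, Nantes, Reims}.
From Nice: component {Nice}.
That's 3 components.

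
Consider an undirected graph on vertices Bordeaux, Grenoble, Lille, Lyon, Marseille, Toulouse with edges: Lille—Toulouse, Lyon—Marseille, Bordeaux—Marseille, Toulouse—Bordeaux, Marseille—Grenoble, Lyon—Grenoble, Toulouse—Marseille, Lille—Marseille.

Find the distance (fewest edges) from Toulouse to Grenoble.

Distance 0: Toulouse.
Distance 1: Bordeaux, Lille, Marseille.
Distance 2: Grenoble, Lyon — contains Grenoble.

2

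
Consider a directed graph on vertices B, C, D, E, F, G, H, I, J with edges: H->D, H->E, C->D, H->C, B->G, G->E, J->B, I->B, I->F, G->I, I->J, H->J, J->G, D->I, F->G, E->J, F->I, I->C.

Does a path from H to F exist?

Yes

Explore from H.
Distance 1: reach C, D, E, J.
Distance 2: reach B, G, I.
Distance 3: reach F.
Found F.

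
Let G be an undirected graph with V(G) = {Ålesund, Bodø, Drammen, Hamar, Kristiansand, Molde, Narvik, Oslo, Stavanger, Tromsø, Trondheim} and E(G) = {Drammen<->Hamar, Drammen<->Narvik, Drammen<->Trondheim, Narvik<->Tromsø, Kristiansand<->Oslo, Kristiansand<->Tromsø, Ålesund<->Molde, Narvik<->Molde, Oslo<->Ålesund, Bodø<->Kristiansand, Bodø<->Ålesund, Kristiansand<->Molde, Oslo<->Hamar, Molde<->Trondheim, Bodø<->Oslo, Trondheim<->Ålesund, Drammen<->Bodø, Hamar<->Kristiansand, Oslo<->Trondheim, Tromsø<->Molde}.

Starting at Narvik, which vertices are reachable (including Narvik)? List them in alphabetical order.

Ålesund, Bodø, Drammen, Hamar, Kristiansand, Molde, Narvik, Oslo, Tromsø, Trondheim

Start at Narvik.
Its neighbours: Drammen, Molde, Tromsø.
Then their neighbours: Ålesund, Bodø, Hamar, Kristiansand, Trondheim.
Then next layer: Oslo.
Nothing further is reachable.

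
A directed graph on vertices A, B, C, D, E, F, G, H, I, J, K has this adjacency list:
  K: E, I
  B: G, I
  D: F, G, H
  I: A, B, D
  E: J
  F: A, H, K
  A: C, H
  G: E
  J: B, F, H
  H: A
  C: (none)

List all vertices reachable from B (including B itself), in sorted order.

A, B, C, D, E, F, G, H, I, J, K

Start at B.
Its neighbours: G, I.
Then their neighbours: A, D, E.
Then next layer: C, F, H, J.
Then next layer: K.
Every vertex is now reached.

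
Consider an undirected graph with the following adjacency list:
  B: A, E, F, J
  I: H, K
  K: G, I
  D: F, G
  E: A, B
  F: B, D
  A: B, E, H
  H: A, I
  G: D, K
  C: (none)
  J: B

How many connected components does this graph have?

2

From A: component {A, B, D, E, F, G, H, I, J, K}.
From C: component {C}.
That's 2 components.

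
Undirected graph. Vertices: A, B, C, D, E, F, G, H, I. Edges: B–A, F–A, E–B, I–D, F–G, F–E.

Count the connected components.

From A: component {A, B, E, F, G}.
From C: component {C}.
From D: component {D, I}.
From H: component {H}.
That's 4 components.

4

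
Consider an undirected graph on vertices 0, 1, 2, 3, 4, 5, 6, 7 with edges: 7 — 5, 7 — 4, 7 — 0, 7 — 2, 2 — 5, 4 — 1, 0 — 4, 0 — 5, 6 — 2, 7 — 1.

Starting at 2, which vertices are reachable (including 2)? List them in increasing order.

Start at 2.
Its neighbours: 5, 6, 7.
Then their neighbours: 0, 1, 4.
Nothing further is reachable.

0, 1, 2, 4, 5, 6, 7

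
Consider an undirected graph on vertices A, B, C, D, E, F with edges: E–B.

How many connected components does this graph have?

From A: component {A}.
From B: component {B, E}.
From C: component {C}.
From D: component {D}.
From F: component {F}.
That's 5 components.

5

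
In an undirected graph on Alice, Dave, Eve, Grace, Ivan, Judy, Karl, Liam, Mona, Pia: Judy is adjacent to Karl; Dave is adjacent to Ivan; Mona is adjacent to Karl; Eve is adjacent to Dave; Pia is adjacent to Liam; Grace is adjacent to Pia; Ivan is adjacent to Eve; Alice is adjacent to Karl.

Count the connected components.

3

From Alice: component {Alice, Judy, Karl, Mona}.
From Dave: component {Dave, Eve, Ivan}.
From Grace: component {Grace, Liam, Pia}.
That's 3 components.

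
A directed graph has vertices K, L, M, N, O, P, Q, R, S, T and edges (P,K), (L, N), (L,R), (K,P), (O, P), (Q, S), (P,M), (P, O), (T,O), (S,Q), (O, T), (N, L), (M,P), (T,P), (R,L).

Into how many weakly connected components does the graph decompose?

From K: component {K, M, O, P, T}.
From L: component {L, N, R}.
From Q: component {Q, S}.
That's 3 components.

3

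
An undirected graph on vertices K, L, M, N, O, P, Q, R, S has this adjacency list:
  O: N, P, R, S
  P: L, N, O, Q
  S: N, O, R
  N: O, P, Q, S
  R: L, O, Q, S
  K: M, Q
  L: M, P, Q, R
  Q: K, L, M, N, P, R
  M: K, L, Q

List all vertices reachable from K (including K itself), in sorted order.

Start at K.
Its neighbours: M, Q.
Then their neighbours: L, N, P, R.
Then next layer: O, S.
Every vertex is now reached.

K, L, M, N, O, P, Q, R, S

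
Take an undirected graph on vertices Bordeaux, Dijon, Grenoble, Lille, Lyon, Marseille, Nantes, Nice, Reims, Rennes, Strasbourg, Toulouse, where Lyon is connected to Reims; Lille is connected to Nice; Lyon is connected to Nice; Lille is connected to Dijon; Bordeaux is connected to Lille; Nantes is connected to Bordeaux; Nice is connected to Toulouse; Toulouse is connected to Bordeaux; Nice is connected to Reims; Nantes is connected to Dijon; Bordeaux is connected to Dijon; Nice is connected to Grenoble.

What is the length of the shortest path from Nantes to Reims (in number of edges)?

Distance 0: Nantes.
Distance 1: Bordeaux, Dijon.
Distance 2: Lille, Toulouse.
Distance 3: Nice.
Distance 4: Grenoble, Lyon, Reims — contains Reims.

4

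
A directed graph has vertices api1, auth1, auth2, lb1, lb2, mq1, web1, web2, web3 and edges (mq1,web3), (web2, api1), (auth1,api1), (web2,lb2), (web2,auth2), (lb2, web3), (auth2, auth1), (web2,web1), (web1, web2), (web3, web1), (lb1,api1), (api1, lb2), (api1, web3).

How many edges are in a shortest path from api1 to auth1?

Distance 0: api1.
Distance 1: lb2, web3.
Distance 2: web1.
Distance 3: web2.
Distance 4: auth2.
Distance 5: auth1 — contains auth1.

5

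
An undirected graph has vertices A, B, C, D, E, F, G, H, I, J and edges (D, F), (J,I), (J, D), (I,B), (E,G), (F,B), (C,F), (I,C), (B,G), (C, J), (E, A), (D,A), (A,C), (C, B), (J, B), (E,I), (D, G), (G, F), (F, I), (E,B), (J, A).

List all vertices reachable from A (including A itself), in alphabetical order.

A, B, C, D, E, F, G, I, J

Start at A.
Its neighbours: C, D, E, J.
Then their neighbours: B, F, G, I.
Nothing further is reachable.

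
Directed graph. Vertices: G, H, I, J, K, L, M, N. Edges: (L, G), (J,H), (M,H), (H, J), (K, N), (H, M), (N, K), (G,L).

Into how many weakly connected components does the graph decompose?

4

From G: component {G, L}.
From H: component {H, J, M}.
From I: component {I}.
From K: component {K, N}.
That's 4 components.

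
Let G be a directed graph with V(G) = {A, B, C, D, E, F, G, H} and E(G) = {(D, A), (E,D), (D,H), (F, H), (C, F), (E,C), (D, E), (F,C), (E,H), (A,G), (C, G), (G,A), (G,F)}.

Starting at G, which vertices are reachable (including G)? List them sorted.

A, C, F, G, H

Start at G.
Its neighbours: A, F.
Then their neighbours: C, H.
Nothing further is reachable.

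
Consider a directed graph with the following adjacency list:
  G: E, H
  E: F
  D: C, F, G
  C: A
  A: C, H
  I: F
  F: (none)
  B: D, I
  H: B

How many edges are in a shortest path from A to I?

Distance 0: A.
Distance 1: C, H.
Distance 2: B.
Distance 3: D, I — contains I.

3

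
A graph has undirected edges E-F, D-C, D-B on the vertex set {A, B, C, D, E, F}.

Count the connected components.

From A: component {A}.
From B: component {B, C, D}.
From E: component {E, F}.
That's 3 components.

3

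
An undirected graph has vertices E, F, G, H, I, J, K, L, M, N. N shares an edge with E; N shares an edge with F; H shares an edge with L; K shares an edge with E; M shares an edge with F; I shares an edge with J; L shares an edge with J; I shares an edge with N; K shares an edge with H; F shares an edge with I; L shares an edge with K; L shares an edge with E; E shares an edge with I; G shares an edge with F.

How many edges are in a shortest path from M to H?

5

Distance 0: M.
Distance 1: F.
Distance 2: G, I, N.
Distance 3: E, J.
Distance 4: K, L.
Distance 5: H — contains H.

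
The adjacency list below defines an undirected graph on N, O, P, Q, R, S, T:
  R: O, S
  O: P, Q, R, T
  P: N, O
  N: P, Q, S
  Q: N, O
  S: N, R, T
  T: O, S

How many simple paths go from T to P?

7

T–O–P
T–O–Q–N–P
T–O–R–S–N–P
T–S–N–P
T–S–N–Q–O–P
T–S–R–O–P
T–S–R–O–Q–N–P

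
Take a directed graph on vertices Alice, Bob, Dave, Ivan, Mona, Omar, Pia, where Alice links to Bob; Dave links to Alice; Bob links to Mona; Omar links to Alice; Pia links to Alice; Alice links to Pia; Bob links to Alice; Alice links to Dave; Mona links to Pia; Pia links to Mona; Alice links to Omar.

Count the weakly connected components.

2

From Alice: component {Alice, Bob, Dave, Mona, Omar, Pia}.
From Ivan: component {Ivan}.
That's 2 components.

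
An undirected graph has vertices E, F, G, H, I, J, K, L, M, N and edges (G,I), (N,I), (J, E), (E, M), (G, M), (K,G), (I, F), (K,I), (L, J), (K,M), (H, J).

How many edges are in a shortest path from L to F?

Distance 0: L.
Distance 1: J.
Distance 2: E, H.
Distance 3: M.
Distance 4: G, K.
Distance 5: I.
Distance 6: F, N — contains F.

6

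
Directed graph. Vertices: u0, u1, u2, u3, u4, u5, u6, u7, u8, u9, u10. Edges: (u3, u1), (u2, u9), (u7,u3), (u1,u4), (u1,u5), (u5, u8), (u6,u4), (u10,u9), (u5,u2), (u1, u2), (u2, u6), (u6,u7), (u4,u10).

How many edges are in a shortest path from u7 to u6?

Distance 0: u7.
Distance 1: u3.
Distance 2: u1.
Distance 3: u2, u4, u5.
Distance 4: u6, u8, u9, u10 — contains u6.

4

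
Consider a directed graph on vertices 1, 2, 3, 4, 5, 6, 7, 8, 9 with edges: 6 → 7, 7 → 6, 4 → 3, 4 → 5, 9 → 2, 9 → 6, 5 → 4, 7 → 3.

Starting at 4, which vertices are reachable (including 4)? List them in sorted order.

Start at 4.
Its neighbours: 3, 5.
Nothing further is reachable.

3, 4, 5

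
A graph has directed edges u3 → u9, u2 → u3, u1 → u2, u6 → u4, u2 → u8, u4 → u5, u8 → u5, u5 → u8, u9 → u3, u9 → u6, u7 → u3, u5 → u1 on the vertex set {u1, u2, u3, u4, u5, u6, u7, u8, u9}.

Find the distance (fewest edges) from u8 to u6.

6

Distance 0: u8.
Distance 1: u5.
Distance 2: u1.
Distance 3: u2.
Distance 4: u3.
Distance 5: u9.
Distance 6: u6 — contains u6.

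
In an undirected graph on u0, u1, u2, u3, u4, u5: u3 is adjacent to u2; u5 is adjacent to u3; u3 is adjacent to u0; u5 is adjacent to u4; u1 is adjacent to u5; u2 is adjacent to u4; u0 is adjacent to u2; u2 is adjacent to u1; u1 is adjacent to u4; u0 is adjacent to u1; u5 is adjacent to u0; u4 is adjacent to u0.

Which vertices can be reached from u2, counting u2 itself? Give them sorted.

u0, u1, u2, u3, u4, u5

Start at u2.
Its neighbours: u0, u1, u3, u4.
Then their neighbours: u5.
Every vertex is now reached.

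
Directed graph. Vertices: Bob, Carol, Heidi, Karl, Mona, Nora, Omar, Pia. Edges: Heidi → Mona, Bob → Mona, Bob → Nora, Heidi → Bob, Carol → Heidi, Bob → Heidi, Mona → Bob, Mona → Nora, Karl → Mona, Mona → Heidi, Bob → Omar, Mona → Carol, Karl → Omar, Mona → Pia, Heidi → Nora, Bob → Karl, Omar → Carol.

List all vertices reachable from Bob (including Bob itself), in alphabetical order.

Bob, Carol, Heidi, Karl, Mona, Nora, Omar, Pia

Start at Bob.
Its neighbours: Heidi, Karl, Mona, Nora, Omar.
Then their neighbours: Carol, Pia.
Every vertex is now reached.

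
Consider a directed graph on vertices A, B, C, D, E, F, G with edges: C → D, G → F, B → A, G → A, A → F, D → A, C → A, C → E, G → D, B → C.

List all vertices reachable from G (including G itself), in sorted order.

A, D, F, G

Start at G.
Its neighbours: A, D, F.
Nothing further is reachable.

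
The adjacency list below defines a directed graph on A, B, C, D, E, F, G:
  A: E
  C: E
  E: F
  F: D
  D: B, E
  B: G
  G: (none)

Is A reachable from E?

No

Explore from E.
Distance 1: reach F.
Distance 2: reach D.
Distance 3: reach B.
Distance 4: reach G.
The search from E is exhausted; no directed path reaches A.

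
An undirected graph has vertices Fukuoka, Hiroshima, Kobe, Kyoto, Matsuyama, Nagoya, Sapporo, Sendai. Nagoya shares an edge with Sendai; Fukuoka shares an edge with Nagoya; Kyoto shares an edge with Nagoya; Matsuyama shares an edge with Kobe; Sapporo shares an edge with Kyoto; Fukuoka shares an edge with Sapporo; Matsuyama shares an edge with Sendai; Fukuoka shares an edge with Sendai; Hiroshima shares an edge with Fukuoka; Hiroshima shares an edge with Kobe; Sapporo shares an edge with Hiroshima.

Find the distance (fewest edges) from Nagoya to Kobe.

3

Distance 0: Nagoya.
Distance 1: Fukuoka, Kyoto, Sendai.
Distance 2: Hiroshima, Matsuyama, Sapporo.
Distance 3: Kobe — contains Kobe.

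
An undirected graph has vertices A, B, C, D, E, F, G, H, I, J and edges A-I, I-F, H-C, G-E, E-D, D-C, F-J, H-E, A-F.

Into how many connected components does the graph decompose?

3

From A: component {A, F, I, J}.
From B: component {B}.
From C: component {C, D, E, G, H}.
That's 3 components.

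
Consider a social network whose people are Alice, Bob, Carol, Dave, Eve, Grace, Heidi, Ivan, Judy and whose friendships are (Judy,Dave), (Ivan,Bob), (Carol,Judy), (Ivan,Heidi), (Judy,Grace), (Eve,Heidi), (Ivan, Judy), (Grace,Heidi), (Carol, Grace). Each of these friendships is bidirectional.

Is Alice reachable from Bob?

No

Explore from Bob.
Distance 1: reach Ivan.
Distance 2: reach Heidi, Judy.
Distance 3: reach Carol, Dave, Eve, Grace.
The search is exhausted without reaching Alice; it lies in a different component.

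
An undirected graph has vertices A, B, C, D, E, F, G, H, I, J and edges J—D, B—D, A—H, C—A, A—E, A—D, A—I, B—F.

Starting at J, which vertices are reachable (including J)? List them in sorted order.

Start at J.
Its neighbours: D.
Then their neighbours: A, B.
Then next layer: C, E, F, H, I.
Nothing further is reachable.

A, B, C, D, E, F, H, I, J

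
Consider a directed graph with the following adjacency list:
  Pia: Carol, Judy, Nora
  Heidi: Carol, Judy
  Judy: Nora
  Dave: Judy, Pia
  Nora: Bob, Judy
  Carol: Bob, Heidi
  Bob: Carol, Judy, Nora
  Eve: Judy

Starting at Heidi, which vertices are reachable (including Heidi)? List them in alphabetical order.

Bob, Carol, Heidi, Judy, Nora

Start at Heidi.
Its neighbours: Carol, Judy.
Then their neighbours: Bob, Nora.
Nothing further is reachable.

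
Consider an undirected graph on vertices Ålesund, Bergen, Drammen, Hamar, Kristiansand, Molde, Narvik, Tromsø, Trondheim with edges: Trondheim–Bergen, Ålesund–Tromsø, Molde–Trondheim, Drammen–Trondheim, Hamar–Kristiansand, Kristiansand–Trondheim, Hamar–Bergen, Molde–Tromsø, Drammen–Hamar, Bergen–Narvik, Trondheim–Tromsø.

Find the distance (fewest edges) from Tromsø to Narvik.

3

Distance 0: Tromsø.
Distance 1: Ålesund, Molde, Trondheim.
Distance 2: Bergen, Drammen, Kristiansand.
Distance 3: Hamar, Narvik — contains Narvik.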